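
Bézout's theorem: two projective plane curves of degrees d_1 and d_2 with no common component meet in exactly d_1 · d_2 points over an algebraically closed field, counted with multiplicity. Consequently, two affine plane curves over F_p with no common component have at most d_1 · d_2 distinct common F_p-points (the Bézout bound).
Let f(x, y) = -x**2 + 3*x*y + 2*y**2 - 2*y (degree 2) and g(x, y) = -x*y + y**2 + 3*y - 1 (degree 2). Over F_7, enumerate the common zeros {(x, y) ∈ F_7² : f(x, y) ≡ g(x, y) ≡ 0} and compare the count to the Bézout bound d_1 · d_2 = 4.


Common zeros: {(3, 1), (3, 6)}; count = 2; Bézout bound = 4.

deg(f) = 2, deg(g) = 2, so Bézout bound = 4.
Scan x ∈ F_7. For each x, list the y ∈ F_7 with f(x, y) ≡ 0 and those with g(x, y) ≡ 0 (mod 7); the common zeros in that column are the intersection.
  x = 0: f ≡ 0 at y ∈ {0, 1}; g ≡ 0 at y ∈ ∅; common: ∅.
  x = 1: f ≡ 0 at y ∈ {4, 6}; g ≡ 0 at y ∈ {2, 3}; common: ∅.
  x = 2: f ≡ 0 at y ∈ ∅; g ≡ 0 at y ∈ ∅; common: ∅.
  x = 3: f ≡ 0 at y ∈ {1, 6}; g ≡ 0 at y ∈ {1, 6}; common: {1, 6}.
  x = 4: f ≡ 0 at y ∈ {4, 5}; g ≡ 0 at y ∈ ∅; common: ∅.
  x = 5: f ≡ 0 at y ∈ ∅; g ≡ 0 at y ∈ {4, 5}; common: ∅.
  x = 6: f ≡ 0 at y ∈ ∅; g ≡ 0 at y ∈ ∅; common: ∅.
Collecting: common zeros = {(3, 1), (3, 6)}, so the count is 2.
Comparison with the Bézout bound: 2 ≤ 4 = deg(f)·deg(g), as expected for curves with no common component (the affine F_7-count falls short of the bound because intersections may lie at infinity, over extension fields, or carry multiplicity).


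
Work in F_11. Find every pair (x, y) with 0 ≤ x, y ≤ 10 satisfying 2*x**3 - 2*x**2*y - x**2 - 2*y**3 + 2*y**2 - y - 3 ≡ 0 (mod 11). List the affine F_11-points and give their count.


Affine F_11-points: {(1, 4), (2, 1), (2, 10), (3, 5), (5, 3), (7, 10), (8, 0)}; count = 7.

For each of the 121 pairs (x, y) ∈ F_11², evaluate f(x, y) mod 11. Record the zeros.
  x = 0: [0↦8, 1↦7, 2↦9, 3↦2, 4↦7, 5↦1, 6↦5, 7↦7, 8↦6, 9↦1, 10↦2]  zeros at y ∈ ∅
  x = 1: [0↦9, 1↦6, 2↦6, 3↦8, 4↦0, 5↦3, 6↦5, 7↦5, 8↦2, 9↦6, 10↦5]  zeros at y ∈ {4}
  x = 2: [0↦9, 1↦0, 2↦5, 3↦1, 4↦9, 5↦6, 6↦2, 7↦7, 8↦9, 9↦7, 10↦0]  zeros at y ∈ {1, 10}
  x = 3: [0↦9, 1↦1, 2↦7, 3↦4, 4↦2, 5↦0, 6↦8, 7↦3, 8↦6, 9↦5, 10↦10]  zeros at y ∈ {5}
  x = 4: [0↦10, 1↦10, 2↦2, 3↦7, 4↦2, 5↦8, 6↦2, 7↦5, 8↦5, 9↦1, 10↦3]  zeros at y ∈ ∅
  x = 5: [0↦2, 1↦6, 2↦2, 3↦0, 4↦10, 5↦9, 6↦7, 7↦3, 8↦7, 9↦7, 10↦2]  zeros at y ∈ {3}
  x = 6: [0↦8, 1↦1, 2↦8, 3↦6, 4↦5, 5↦4, 6↦2, 7↦9, 8↦2, 9↦2, 10↦8]  zeros at y ∈ ∅
  x = 7: [0↦7, 1↦7, 2↦10, 3↦4, 4↦10, 5↦5, 6↦10, 7↦2, 8↦2, 9↦9, 10↦0]  zeros at y ∈ {10}
  x = 8: [0↦0, 1↦3, 2↦9, 3↦6, 4↦4, 5↦2, 6↦10, 7↦5, 8↦8, 9↦7, 10↦1]  zeros at y ∈ {0}
  x = 9: [0↦10, 1↦1, 2↦6, 3↦2, 4↦10, 5↦7, 6↦3, 7↦8, 8↦10, 9↦8, 10↦1]  zeros at y ∈ ∅
  x = 10: [0↦5, 1↦2, 2↦2, 3↦4, 4↦7, 5↦10, 6↦1, 7↦1, 8↦9, 9↦2, 10↦1]  zeros at y ∈ ∅
Collecting zeros: affine points = {(1, 4), (2, 1), (2, 10), (3, 5), (5, 3), (7, 10), (8, 0)}.
Total count |C(F_11)_aff| = 7.


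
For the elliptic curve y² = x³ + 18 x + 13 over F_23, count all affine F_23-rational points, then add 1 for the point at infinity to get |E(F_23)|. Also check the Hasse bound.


Affine points = {(0, 6), (0, 17), (1, 3), (1, 20), (3, 5), (3, 18), (8, 5), (8, 18), (11, 1), (11, 22), (12, 5), (12, 18), (13, 11), (13, 12), (15, 1), (15, 22), (16, 2), (16, 21), (20, 1), (20, 22)}; affine count = 20; |E(F_23)| = 21.

Discriminant check: Δ ∝ 4a³ + 27b² = 4·18³ + 27·13² = 4·5832 + 27·169 ≡ 15 (mod 23). Nonzero ⇒ E is nonsingular.
For each x ∈ F_23, compute rhs = x³ + 18·x + 13 mod 23, then count y ∈ F_23 with y² ≡ rhs.
  x = 0: rhs = 13, matching y values: 6, 17 (2 points).
  x = 1: rhs = 9, matching y values: 3, 20 (2 points).
  x = 2: rhs = 11, matching y values: none (0 points).
  x = 3: rhs = 2, matching y values: 5, 18 (2 points).
  x = 4: rhs = 11, matching y values: none (0 points).
  x = 5: rhs = 21, matching y values: none (0 points).
  x = 6: rhs = 15, matching y values: none (0 points).
  x = 7: rhs = 22, matching y values: none (0 points).
  x = 8: rhs = 2, matching y values: 5, 18 (2 points).
  x = 9: rhs = 7, matching y values: none (0 points).
  x = 10: rhs = 20, matching y values: none (0 points).
  x = 11: rhs = 1, matching y values: 1, 22 (2 points).
  x = 12: rhs = 2, matching y values: 5, 18 (2 points).
  x = 13: rhs = 6, matching y values: 11, 12 (2 points).
  x = 14: rhs = 19, matching y values: none (0 points).
  x = 15: rhs = 1, matching y values: 1, 22 (2 points).
  x = 16: rhs = 4, matching y values: 2, 21 (2 points).
  x = 17: rhs = 11, matching y values: none (0 points).
  x = 18: rhs = 5, matching y values: none (0 points).
  x = 19: rhs = 15, matching y values: none (0 points).
  x = 20: rhs = 1, matching y values: 1, 22 (2 points).
  x = 21: rhs = 15, matching y values: none (0 points).
  x = 22: rhs = 17, matching y values: none (0 points).
Total affine count: 20.
Full point count |E(F_23)| = 20 + 1 = 21.
Hasse bound: |21 − (23+1)| = |-3| = 3 ≤ 2√23 ≈ 9.5917 ✓.


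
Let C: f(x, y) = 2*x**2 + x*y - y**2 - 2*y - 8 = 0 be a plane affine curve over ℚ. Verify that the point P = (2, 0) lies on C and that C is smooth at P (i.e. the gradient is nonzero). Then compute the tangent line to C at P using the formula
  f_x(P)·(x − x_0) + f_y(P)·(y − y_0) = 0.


Tangent line at P: 8*x - 16 = 0.

Step 1: f(2, 0) = 0, so P lies on C.
Step 2: partial derivatives
  f_x(x, y) = 4*x + y, f_y(x, y) = x - 2*y - 2.
  f_x(P) = 8, f_y(P) = 0 (gradient nonzero, so P is smooth).
Step 3: tangent line at P: 8·(x − 2) + 0·(y − 0) = 0.
Expanding: 8*x - 16 = 0.


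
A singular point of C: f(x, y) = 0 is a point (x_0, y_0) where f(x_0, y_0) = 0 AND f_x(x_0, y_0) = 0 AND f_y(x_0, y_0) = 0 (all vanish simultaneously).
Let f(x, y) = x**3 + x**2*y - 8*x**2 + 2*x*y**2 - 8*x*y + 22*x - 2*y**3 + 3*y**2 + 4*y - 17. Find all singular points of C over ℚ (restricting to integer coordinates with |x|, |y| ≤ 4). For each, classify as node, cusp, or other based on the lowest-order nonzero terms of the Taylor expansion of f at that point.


Singular points: {(2, 1)}; classification: node.

Compute partial derivatives:
  f_x = 3*x**2 + 2*x*y - 16*x + 2*y**2 - 8*y + 22.
  f_y = x**2 + 4*x*y - 8*x - 6*y**2 + 6*y + 4.
Scan x_0 ∈ {−4, ..., 4}. For each x_0, f_y(x_0, y) is a polynomial in y; find its integer roots y ∈ {−4, ..., 4}, then test f_x and f at those candidates.
  x = -4: f_y(-4, y) = -6*y**2 - 10*y + 52; no integer root y with |y| ≤ 4.
  x = -3: f_y(-3, y) = -6*y**2 - 6*y + 37; no integer root y with |y| ≤ 4.
  x = -2: f_y(-2, y) = -6*y**2 - 2*y + 24; no integer root y with |y| ≤ 4.
  x = -1: f_y(-1, y) = -6*y**2 + 2*y + 13; no integer root y with |y| ≤ 4.
  x = 0: f_y(0, y) = -6*y**2 + 6*y + 4; no integer root y with |y| ≤ 4.
  x = 1: f_y(1, y) = -6*y**2 + 10*y - 3; no integer root y with |y| ≤ 4.
  x = 2: f_y(2, y) = -6*y**2 + 14*y - 8; vanishes at y ∈ {1}. (2, 1): f_x = 0, f = 0 — SINGULAR.
  x = 3: f_y(3, y) = -6*y**2 + 18*y - 11; no integer root y with |y| ≤ 4.
  x = 4: f_y(4, y) = -6*y**2 + 22*y - 12; vanishes at y ∈ {3}. (4, 3): f_x = 24 ≠ 0.
Only singular point on the grid: (2, 1).
Classify: substitute x = 2 + u, y = 1 + v and expand: f = u**3 + u**2*v - u**2 + 2*u*v**2 - 2*v**3 + v**2.
No constant or linear terms (consistent with a singular point). Quadratic part: -u**2 + v**2. Cubic part: u**3 + u**2*v + 2*u*v**2 - 2*v**3.
The quadratic part v**2 - u**2 = (v − u)(v + u) splits into two distinct linear factors, so there are two distinct tangent lines y − 1 = ±(x − 2) — this is a node (ordinary double point).
Classification: node.


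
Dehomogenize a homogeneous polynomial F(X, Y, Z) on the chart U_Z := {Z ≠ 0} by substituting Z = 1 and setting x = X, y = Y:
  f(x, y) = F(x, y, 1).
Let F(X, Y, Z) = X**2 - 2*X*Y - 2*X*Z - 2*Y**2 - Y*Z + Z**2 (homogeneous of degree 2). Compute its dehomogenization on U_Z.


f(x, y) = x**2 - 2*x*y - 2*x - 2*y**2 - y + 1

On U_Z we set Z = 1. Each monomial c·X^i·Y^j·Z^k in F becomes c·x^i·y^j·1^k = c·x^i·y^j.
Substituting Z = 1: F(X, Y, 1) = x**2 - 2*x*y - 2*x - 2*y**2 - y + 1.
Note: deg(f) ≤ deg(F) = 2; strict inequality happens when F is divisible by Z (lost terms).


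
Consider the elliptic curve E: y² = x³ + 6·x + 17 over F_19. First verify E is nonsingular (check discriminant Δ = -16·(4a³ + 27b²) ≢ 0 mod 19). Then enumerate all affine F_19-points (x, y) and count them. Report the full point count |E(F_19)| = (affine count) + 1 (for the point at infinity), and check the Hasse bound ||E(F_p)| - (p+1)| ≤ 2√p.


Affine points = {(0, 6), (0, 13), (1, 9), (1, 10), (3, 9), (3, 10), (5, 1), (5, 18), (8, 8), (8, 11), (15, 9), (15, 10), (17, 4), (17, 15)}; affine count = 14; |E(F_19)| = 15.

Discriminant check: Δ ∝ 4a³ + 27b² = 4·6³ + 27·17² = 4·216 + 27·289 ≡ 3 (mod 19). Nonzero ⇒ E is nonsingular.
For each x ∈ F_19, compute rhs = x³ + 6·x + 17 mod 19, then count y ∈ F_19 with y² ≡ rhs.
  x = 0: rhs = 17, matching y values: 6, 13 (2 points).
  x = 1: rhs = 5, matching y values: 9, 10 (2 points).
  x = 2: rhs = 18, matching y values: none (0 points).
  x = 3: rhs = 5, matching y values: 9, 10 (2 points).
  x = 4: rhs = 10, matching y values: none (0 points).
  x = 5: rhs = 1, matching y values: 1, 18 (2 points).
  x = 6: rhs = 3, matching y values: none (0 points).
  x = 7: rhs = 3, matching y values: none (0 points).
  x = 8: rhs = 7, matching y values: 8, 11 (2 points).
  x = 9: rhs = 2, matching y values: none (0 points).
  x = 10: rhs = 13, matching y values: none (0 points).
  x = 11: rhs = 8, matching y values: none (0 points).
  x = 12: rhs = 12, matching y values: none (0 points).
  x = 13: rhs = 12, matching y values: none (0 points).
  x = 14: rhs = 14, matching y values: none (0 points).
  x = 15: rhs = 5, matching y values: 9, 10 (2 points).
  x = 16: rhs = 10, matching y values: none (0 points).
  x = 17: rhs = 16, matching y values: 4, 15 (2 points).
  x = 18: rhs = 10, matching y values: none (0 points).
Total affine count: 14.
Full point count |E(F_19)| = 14 + 1 = 15.
Hasse bound: |15 − (19+1)| = |-5| = 5 ≤ 2√19 ≈ 8.7178 ✓.


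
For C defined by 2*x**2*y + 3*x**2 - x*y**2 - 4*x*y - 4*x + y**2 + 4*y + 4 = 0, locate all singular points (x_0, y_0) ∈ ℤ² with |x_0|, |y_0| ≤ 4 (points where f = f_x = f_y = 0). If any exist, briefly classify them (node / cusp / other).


Singular points: {(0, -2)}; classification: node.

Compute partial derivatives:
  f_x = 4*x*y + 6*x - y**2 - 4*y - 4.
  f_y = 2*x**2 - 2*x*y - 4*x + 2*y + 4.
Scan x_0 ∈ {−4, ..., 4}. For each x_0, f_y(x_0, y) is a polynomial in y; find its integer roots y ∈ {−4, ..., 4}, then test f_x and f at those candidates.
  x = -4: f_y(-4, y) = 10*y + 52; no integer root y with |y| ≤ 4.
  x = -3: f_y(-3, y) = 8*y + 34; no integer root y with |y| ≤ 4.
  x = -2: f_y(-2, y) = 6*y + 20; no integer root y with |y| ≤ 4.
  x = -1: f_y(-1, y) = 4*y + 10; no integer root y with |y| ≤ 4.
  x = 0: f_y(0, y) = 2*y + 4; vanishes at y ∈ {-2}. (0, -2): f_x = 0, f = 0 — SINGULAR.
  x = 1: f_y(1, y) = 2; no integer root y with |y| ≤ 4.
  x = 2: f_y(2, y) = 4 - 2*y; vanishes at y ∈ {2}. (2, 2): f_x = 12 ≠ 0.
  x = 3: f_y(3, y) = 10 - 4*y; no integer root y with |y| ≤ 4.
  x = 4: f_y(4, y) = 20 - 6*y; no integer root y with |y| ≤ 4.
Only singular point on the grid: (0, -2).
Classify: substitute x = 0 + u, y = -2 + v and expand: f = 2*u**2*v - u**2 - u*v**2 + v**2.
No constant or linear terms (consistent with a singular point). Quadratic part: -u**2 + v**2. Cubic part: 2*u**2*v - u*v**2.
The quadratic part v**2 - u**2 = (v − u)(v + u) splits into two distinct linear factors, so there are two distinct tangent lines y − -2 = ±(x − 0) — this is a node (ordinary double point).
Classification: node.


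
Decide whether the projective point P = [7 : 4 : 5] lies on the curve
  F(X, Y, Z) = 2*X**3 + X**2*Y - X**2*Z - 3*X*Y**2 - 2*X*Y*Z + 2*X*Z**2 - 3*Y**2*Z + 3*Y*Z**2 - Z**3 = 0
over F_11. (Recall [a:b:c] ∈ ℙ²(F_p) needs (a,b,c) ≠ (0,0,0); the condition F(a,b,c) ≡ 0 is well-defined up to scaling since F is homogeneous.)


F(7,4,5) ≡ 9 (mod 11); P is NOT on the curve.

Evaluate F(7, 4, 5) term-by-term (mod 11).
  2*X**3 ↦ 2·343·1·1 = 686
  X**2*Y ↦ 1·49·4·1 = 196
  -X**2*Z ↦ -1·49·1·5 = -245
  -3*X*Y**2 ↦ -3·7·16·1 = -336
  -2*X*Y*Z ↦ -2·7·4·5 = -280
  2*X*Z**2 ↦ 2·7·1·25 = 350
  -3*Y**2*Z ↦ -3·1·16·5 = -240
  3*Y*Z**2 ↦ 3·1·4·25 = 300
  -Z**3 ↦ -1·1·1·125 = -125
Sum: F(7, 4, 5) = (686) + (196) + (-245) + (-336) + (-280) + (350) + (-240) + (300) + (-125) = 306.
Reducing mod 11: 306 ≡ 9 (mod 11).
Since F(a, b, c) ≡ 9 ≠ 0 (mod 11), P does NOT lie on the curve.


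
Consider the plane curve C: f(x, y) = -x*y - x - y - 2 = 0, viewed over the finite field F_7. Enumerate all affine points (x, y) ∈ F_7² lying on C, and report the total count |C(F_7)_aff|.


Affine F_7-points: {(0, 5), (1, 2), (2, 1), (3, 4), (4, 3), (5, 0)}; count = 6.

For each of the 49 pairs (x, y) ∈ F_7², evaluate f(x, y) mod 7. Record the zeros.
  x = 0: [0↦5, 1↦4, 2↦3, 3↦2, 4↦1, 5↦0, 6↦6]  zeros at y ∈ {5}
  x = 1: [0↦4, 1↦2, 2↦0, 3↦5, 4↦3, 5↦1, 6↦6]  zeros at y ∈ {2}
  x = 2: [0↦3, 1↦0, 2↦4, 3↦1, 4↦5, 5↦2, 6↦6]  zeros at y ∈ {1}
  x = 3: [0↦2, 1↦5, 2↦1, 3↦4, 4↦0, 5↦3, 6↦6]  zeros at y ∈ {4}
  x = 4: [0↦1, 1↦3, 2↦5, 3↦0, 4↦2, 5↦4, 6↦6]  zeros at y ∈ {3}
  x = 5: [0↦0, 1↦1, 2↦2, 3↦3, 4↦4, 5↦5, 6↦6]  zeros at y ∈ {0}
  x = 6: [0↦6, 1↦6, 2↦6, 3↦6, 4↦6, 5↦6, 6↦6]  zeros at y ∈ ∅
Collecting zeros: affine points = {(0, 5), (1, 2), (2, 1), (3, 4), (4, 3), (5, 0)}.
Total count |C(F_7)_aff| = 6.


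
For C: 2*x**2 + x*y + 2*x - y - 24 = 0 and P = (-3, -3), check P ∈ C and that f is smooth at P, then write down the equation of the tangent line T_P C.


Tangent line at P: -13*x - 4*y - 51 = 0.

Step 1: f(-3, -3) = 0, so P lies on C.
Step 2: partial derivatives
  f_x(x, y) = 4*x + y + 2, f_y(x, y) = x - 1.
  f_x(P) = -13, f_y(P) = -4 (gradient nonzero, so P is smooth).
Step 3: tangent line at P: -13·(x − -3) + -4·(y − -3) = 0.
Expanding: -13*x - 4*y - 51 = 0.


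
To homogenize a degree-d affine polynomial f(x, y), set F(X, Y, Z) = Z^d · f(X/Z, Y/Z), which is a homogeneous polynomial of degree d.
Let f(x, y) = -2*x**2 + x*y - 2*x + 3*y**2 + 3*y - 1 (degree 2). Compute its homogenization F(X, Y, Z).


F(X, Y, Z) = -2*X**2 + X*Y - 2*X*Z + 3*Y**2 + 3*Y*Z - Z**2

deg(f) = 2.
Substitute x = X/Z, y = Y/Z into f, then multiply by Z^2.
  monomial -2·x^2·y^0 ↦ -2·X^2·Y^0·Z^0.
  monomial 1·x^1·y^1 ↦ 1·X^1·Y^1·Z^0.
  monomial -2·x^1·y^0 ↦ -2·X^1·Y^0·Z^1.
  monomial 3·x^0·y^2 ↦ 3·X^0·Y^2·Z^0.
  monomial 3·x^0·y^1 ↦ 3·X^0·Y^1·Z^1.
  monomial -1·x^0·y^0 ↦ -1·X^0·Y^0·Z^2.
Collecting: F(X, Y, Z) = -2*X**2 + X*Y - 2*X*Z + 3*Y**2 + 3*Y*Z - Z**2.


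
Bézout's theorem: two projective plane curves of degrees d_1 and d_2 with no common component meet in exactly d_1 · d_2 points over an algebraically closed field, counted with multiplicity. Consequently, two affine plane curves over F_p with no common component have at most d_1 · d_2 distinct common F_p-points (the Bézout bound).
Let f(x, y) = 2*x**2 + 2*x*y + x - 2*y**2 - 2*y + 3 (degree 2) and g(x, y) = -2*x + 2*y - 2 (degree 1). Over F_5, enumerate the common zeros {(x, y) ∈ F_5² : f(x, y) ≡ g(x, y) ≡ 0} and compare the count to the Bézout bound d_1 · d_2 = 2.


Common zeros: ∅; count = 0; Bézout bound = 2.

deg(f) = 2, deg(g) = 1, so Bézout bound = 2.
Scan x ∈ F_5. For each x, list the y ∈ F_5 with f(x, y) ≡ 0 and those with g(x, y) ≡ 0 (mod 5); the common zeros in that column are the intersection.
  x = 0: f ≡ 0 at y ∈ ∅; g ≡ 0 at y ∈ {1}; common: ∅.
  x = 1: f ≡ 0 at y ∈ ∅; g ≡ 0 at y ∈ {2}; common: ∅.
  x = 2: f ≡ 0 at y ∈ ∅; g ≡ 0 at y ∈ {3}; common: ∅.
  x = 3: f ≡ 0 at y ∈ ∅; g ≡ 0 at y ∈ {4}; common: ∅.
  x = 4: f ≡ 0 at y ∈ ∅; g ≡ 0 at y ∈ {0}; common: ∅.
Collecting: common zeros = ∅, so the count is 0.
Comparison with the Bézout bound: 0 ≤ 2 = deg(f)·deg(g), as expected for curves with no common component (the affine F_5-count falls short of the bound because intersections may lie at infinity, over extension fields, or carry multiplicity).


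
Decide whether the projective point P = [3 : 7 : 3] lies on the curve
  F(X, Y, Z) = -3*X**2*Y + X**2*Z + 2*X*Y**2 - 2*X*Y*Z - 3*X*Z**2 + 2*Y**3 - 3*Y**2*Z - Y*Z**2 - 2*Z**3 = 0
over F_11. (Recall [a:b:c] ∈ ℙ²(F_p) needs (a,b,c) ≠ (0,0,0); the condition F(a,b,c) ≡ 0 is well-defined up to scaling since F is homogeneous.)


F(3,7,3) ≡ 9 (mod 11); P is NOT on the curve.

Evaluate F(3, 7, 3) term-by-term (mod 11).
  -3*X**2*Y ↦ -3·9·7·1 = -189
  X**2*Z ↦ 1·9·1·3 = 27
  2*X*Y**2 ↦ 2·3·49·1 = 294
  -2*X*Y*Z ↦ -2·3·7·3 = -126
  -3*X*Z**2 ↦ -3·3·1·9 = -81
  2*Y**3 ↦ 2·1·343·1 = 686
  -3*Y**2*Z ↦ -3·1·49·3 = -441
  -Y*Z**2 ↦ -1·1·7·9 = -63
  -2*Z**3 ↦ -2·1·1·27 = -54
Sum: F(3, 7, 3) = (-189) + (27) + (294) + (-126) + (-81) + (686) + (-441) + (-63) + (-54) = 53.
Reducing mod 11: 53 ≡ 9 (mod 11).
Since F(a, b, c) ≡ 9 ≠ 0 (mod 11), P does NOT lie on the curve.


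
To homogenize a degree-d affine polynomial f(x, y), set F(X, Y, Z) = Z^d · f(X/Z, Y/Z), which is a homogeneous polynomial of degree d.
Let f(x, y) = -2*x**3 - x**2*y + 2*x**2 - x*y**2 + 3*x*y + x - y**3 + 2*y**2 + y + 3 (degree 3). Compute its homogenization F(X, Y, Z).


F(X, Y, Z) = -2*X**3 - X**2*Y + 2*X**2*Z - X*Y**2 + 3*X*Y*Z + X*Z**2 - Y**3 + 2*Y**2*Z + Y*Z**2 + 3*Z**3

deg(f) = 3.
Substitute x = X/Z, y = Y/Z into f, then multiply by Z^3.
  monomial -2·x^3·y^0 ↦ -2·X^3·Y^0·Z^0.
  monomial -1·x^2·y^1 ↦ -1·X^2·Y^1·Z^0.
  monomial 2·x^2·y^0 ↦ 2·X^2·Y^0·Z^1.
  monomial -1·x^1·y^2 ↦ -1·X^1·Y^2·Z^0.
  monomial 3·x^1·y^1 ↦ 3·X^1·Y^1·Z^1.
  monomial 1·x^1·y^0 ↦ 1·X^1·Y^0·Z^2.
  monomial -1·x^0·y^3 ↦ -1·X^0·Y^3·Z^0.
  monomial 2·x^0·y^2 ↦ 2·X^0·Y^2·Z^1.
  monomial 1·x^0·y^1 ↦ 1·X^0·Y^1·Z^2.
  monomial 3·x^0·y^0 ↦ 3·X^0·Y^0·Z^3.
Collecting: F(X, Y, Z) = -2*X**3 - X**2*Y + 2*X**2*Z - X*Y**2 + 3*X*Y*Z + X*Z**2 - Y**3 + 2*Y**2*Z + Y*Z**2 + 3*Z**3.


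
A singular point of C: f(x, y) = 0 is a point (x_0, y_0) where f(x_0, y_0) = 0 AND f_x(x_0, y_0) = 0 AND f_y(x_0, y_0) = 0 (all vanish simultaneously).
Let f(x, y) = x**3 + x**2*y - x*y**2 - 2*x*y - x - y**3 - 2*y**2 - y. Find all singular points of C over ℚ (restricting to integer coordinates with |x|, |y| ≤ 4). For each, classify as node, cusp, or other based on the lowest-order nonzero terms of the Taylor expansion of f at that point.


Singular points: {(0, -1)}; classification: node.

Compute partial derivatives:
  f_x = 3*x**2 + 2*x*y - y**2 - 2*y - 1.
  f_y = x**2 - 2*x*y - 2*x - 3*y**2 - 4*y - 1.
Scan x_0 ∈ {−4, ..., 4}. For each x_0, f_y(x_0, y) is a polynomial in y; find its integer roots y ∈ {−4, ..., 4}, then test f_x and f at those candidates.
  x = -4: f_y(-4, y) = -3*y**2 + 4*y + 23; no integer root y with |y| ≤ 4.
  x = -3: f_y(-3, y) = -3*y**2 + 2*y + 14; no integer root y with |y| ≤ 4.
  x = -2: f_y(-2, y) = 7 - 3*y**2; no integer root y with |y| ≤ 4.
  x = -1: f_y(-1, y) = -3*y**2 - 2*y + 2; no integer root y with |y| ≤ 4.
  x = 0: f_y(0, y) = -3*y**2 - 4*y - 1; vanishes at y ∈ {-1}. (0, -1): f_x = 0, f = 0 — SINGULAR.
  x = 1: f_y(1, y) = -3*y**2 - 6*y - 2; no integer root y with |y| ≤ 4.
  x = 2: f_y(2, y) = -3*y**2 - 8*y - 1; no integer root y with |y| ≤ 4.
  x = 3: f_y(3, y) = -3*y**2 - 10*y + 2; no integer root y with |y| ≤ 4.
  x = 4: f_y(4, y) = -3*y**2 - 12*y + 7; no integer root y with |y| ≤ 4.
Only singular point on the grid: (0, -1).
Classify: substitute x = 0 + u, y = -1 + v and expand: f = u**3 + u**2*v - u**2 - u*v**2 - v**3 + v**2.
No constant or linear terms (consistent with a singular point). Quadratic part: -u**2 + v**2. Cubic part: u**3 + u**2*v - u*v**2 - v**3.
The quadratic part v**2 - u**2 = (v − u)(v + u) splits into two distinct linear factors, so there are two distinct tangent lines y − -1 = ±(x − 0) — this is a node (ordinary double point).
Classification: node.


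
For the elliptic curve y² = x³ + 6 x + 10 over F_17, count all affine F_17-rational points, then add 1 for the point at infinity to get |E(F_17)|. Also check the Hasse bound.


Affine points = {(1, 0), (2, 8), (2, 9), (3, 2), (3, 15), (4, 8), (4, 9), (7, 2), (7, 15), (8, 3), (8, 14), (10, 4), (10, 13), (11, 8), (11, 9), (12, 5), (12, 12), (14, 4), (14, 13)}; affine count = 19; |E(F_17)| = 20.

Discriminant check: Δ ∝ 4a³ + 27b² = 4·6³ + 27·10² = 4·216 + 27·100 ≡ 11 (mod 17). Nonzero ⇒ E is nonsingular.
For each x ∈ F_17, compute rhs = x³ + 6·x + 10 mod 17, then count y ∈ F_17 with y² ≡ rhs.
  x = 0: rhs = 10, matching y values: none (0 points).
  x = 1: rhs = 0, matching y values: 0 (1 points).
  x = 2: rhs = 13, matching y values: 8, 9 (2 points).
  x = 3: rhs = 4, matching y values: 2, 15 (2 points).
  x = 4: rhs = 13, matching y values: 8, 9 (2 points).
  x = 5: rhs = 12, matching y values: none (0 points).
  x = 6: rhs = 7, matching y values: none (0 points).
  x = 7: rhs = 4, matching y values: 2, 15 (2 points).
  x = 8: rhs = 9, matching y values: 3, 14 (2 points).
  x = 9: rhs = 11, matching y values: none (0 points).
  x = 10: rhs = 16, matching y values: 4, 13 (2 points).
  x = 11: rhs = 13, matching y values: 8, 9 (2 points).
  x = 12: rhs = 8, matching y values: 5, 12 (2 points).
  x = 13: rhs = 7, matching y values: none (0 points).
  x = 14: rhs = 16, matching y values: 4, 13 (2 points).
  x = 15: rhs = 7, matching y values: none (0 points).
  x = 16: rhs = 3, matching y values: none (0 points).
Total affine count: 19.
Full point count |E(F_17)| = 19 + 1 = 20.
Hasse bound: |20 − (17+1)| = |2| = 2 ≤ 2√17 ≈ 8.2462 ✓.


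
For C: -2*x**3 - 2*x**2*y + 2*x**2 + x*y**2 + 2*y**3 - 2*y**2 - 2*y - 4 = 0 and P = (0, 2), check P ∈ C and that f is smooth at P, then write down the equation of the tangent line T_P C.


Tangent line at P: 4*x + 14*y - 28 = 0.

Step 1: f(0, 2) = 0, so P lies on C.
Step 2: partial derivatives
  f_x(x, y) = -6*x**2 - 4*x*y + 4*x + y**2, f_y(x, y) = -2*x**2 + 2*x*y + 6*y**2 - 4*y - 2.
  f_x(P) = 4, f_y(P) = 14 (gradient nonzero, so P is smooth).
Step 3: tangent line at P: 4·(x − 0) + 14·(y − 2) = 0.
Expanding: 4*x + 14*y - 28 = 0.


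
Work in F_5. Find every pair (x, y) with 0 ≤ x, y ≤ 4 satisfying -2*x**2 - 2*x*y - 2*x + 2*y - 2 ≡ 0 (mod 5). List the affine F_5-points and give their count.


Affine F_5-points: {(0, 1), (2, 3), (3, 1), (4, 3)}; count = 4.

For each of the 25 pairs (x, y) ∈ F_5², evaluate f(x, y) mod 5. Record the zeros.
  x = 0: [0↦3, 1↦0, 2↦2, 3↦4, 4↦1]  zeros at y ∈ {1}
  x = 1: [0↦4, 1↦4, 2↦4, 3↦4, 4↦4]  zeros at y ∈ ∅
  x = 2: [0↦1, 1↦4, 2↦2, 3↦0, 4↦3]  zeros at y ∈ {3}
  x = 3: [0↦4, 1↦0, 2↦1, 3↦2, 4↦3]  zeros at y ∈ {1}
  x = 4: [0↦3, 1↦2, 2↦1, 3↦0, 4↦4]  zeros at y ∈ {3}
Collecting zeros: affine points = {(0, 1), (2, 3), (3, 1), (4, 3)}.
Total count |C(F_5)_aff| = 4.


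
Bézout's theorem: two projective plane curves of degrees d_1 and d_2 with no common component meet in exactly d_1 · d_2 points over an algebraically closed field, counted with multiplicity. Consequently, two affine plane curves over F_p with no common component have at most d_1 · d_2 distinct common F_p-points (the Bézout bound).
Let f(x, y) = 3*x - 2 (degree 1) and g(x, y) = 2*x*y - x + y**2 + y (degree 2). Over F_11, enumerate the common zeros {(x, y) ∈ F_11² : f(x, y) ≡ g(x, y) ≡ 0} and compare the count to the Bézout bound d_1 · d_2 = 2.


Common zeros: ∅; count = 0; Bézout bound = 2.

deg(f) = 1, deg(g) = 2, so Bézout bound = 2.
Scan x ∈ F_11. For each x, list the y ∈ F_11 with f(x, y) ≡ 0 and those with g(x, y) ≡ 0 (mod 11); the common zeros in that column are the intersection.
  x = 0: f ≡ 0 at y ∈ ∅; g ≡ 0 at y ∈ {0, 10}; common: ∅.
  x = 1: f ≡ 0 at y ∈ ∅; g ≡ 0 at y ∈ ∅; common: ∅.
  x = 2: f ≡ 0 at y ∈ ∅; g ≡ 0 at y ∈ {3}; common: ∅.
  x = 3: f ≡ 0 at y ∈ ∅; g ≡ 0 at y ∈ ∅; common: ∅.
  x = 4: f ≡ 0 at y ∈ ∅; g ≡ 0 at y ∈ {5, 8}; common: ∅.
  x = 5: f ≡ 0 at y ∈ ∅; g ≡ 0 at y ∈ {4, 7}; common: ∅.
  x = 6: f ≡ 0 at y ∈ ∅; g ≡ 0 at y ∈ ∅; common: ∅.
  x = 7: f ≡ 0 at y ∈ ∅; g ≡ 0 at y ∈ {9}; common: ∅.
  x = 8: f ≡ 0 at y ∈ {0, 1, 2, 3, 4, 5, 6, 7, 8, 9, 10}; g ≡ 0 at y ∈ ∅; common: ∅.
  x = 9: f ≡ 0 at y ∈ ∅; g ≡ 0 at y ∈ {1, 2}; common: ∅.
  x = 10: f ≡ 0 at y ∈ ∅; g ≡ 0 at y ∈ ∅; common: ∅.
Collecting: common zeros = ∅, so the count is 0.
Comparison with the Bézout bound: 0 ≤ 2 = deg(f)·deg(g), as expected for curves with no common component (the affine F_11-count falls short of the bound because intersections may lie at infinity, over extension fields, or carry multiplicity).


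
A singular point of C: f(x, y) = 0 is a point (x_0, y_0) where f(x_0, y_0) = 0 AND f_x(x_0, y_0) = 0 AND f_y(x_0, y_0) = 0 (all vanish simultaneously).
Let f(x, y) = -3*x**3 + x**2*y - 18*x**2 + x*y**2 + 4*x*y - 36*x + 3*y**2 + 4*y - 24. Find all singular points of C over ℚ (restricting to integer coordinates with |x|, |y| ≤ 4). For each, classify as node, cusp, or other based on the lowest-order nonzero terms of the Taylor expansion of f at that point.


Singular points: {(-2, 0)}; classification: cusp.

Compute partial derivatives:
  f_x = -9*x**2 + 2*x*y - 36*x + y**2 + 4*y - 36.
  f_y = x**2 + 2*x*y + 4*x + 6*y + 4.
Scan x_0 ∈ {−4, ..., 4}. For each x_0, f_y(x_0, y) is a polynomial in y; find its integer roots y ∈ {−4, ..., 4}, then test f_x and f at those candidates.
  x = -4: f_y(-4, y) = 4 - 2*y; vanishes at y ∈ {2}. (-4, 2): f_x = -40 ≠ 0.
  x = -3: f_y(-3, y) = 1; no integer root y with |y| ≤ 4.
  x = -2: f_y(-2, y) = 2*y; vanishes at y ∈ {0}. (-2, 0): f_x = 0, f = 0 — SINGULAR.
  x = -1: f_y(-1, y) = 4*y + 1; no integer root y with |y| ≤ 4.
  x = 0: f_y(0, y) = 6*y + 4; no integer root y with |y| ≤ 4.
  x = 1: f_y(1, y) = 8*y + 9; no integer root y with |y| ≤ 4.
  x = 2: f_y(2, y) = 10*y + 16; no integer root y with |y| ≤ 4.
  x = 3: f_y(3, y) = 12*y + 25; no integer root y with |y| ≤ 4.
  x = 4: f_y(4, y) = 14*y + 36; no integer root y with |y| ≤ 4.
Only singular point on the grid: (-2, 0).
Classify: substitute x = -2 + u, y = 0 + v and expand: f = -3*u**3 + u**2*v + u*v**2 + v**2.
No constant or linear terms (consistent with a singular point). Quadratic part: v**2. Cubic part: -3*u**3 + u**2*v + u*v**2.
The quadratic part v**2 is a perfect square, so there is a single (double) tangent line v = 0, i.e. y = 0. Restricting the cubic part to that line (v = 0) leaves -3*u**3 ≠ 0, so f is not divisible by v and the branch is v² ≈ 3*u**3 to lowest order — this is a cusp.
Classification: cusp.


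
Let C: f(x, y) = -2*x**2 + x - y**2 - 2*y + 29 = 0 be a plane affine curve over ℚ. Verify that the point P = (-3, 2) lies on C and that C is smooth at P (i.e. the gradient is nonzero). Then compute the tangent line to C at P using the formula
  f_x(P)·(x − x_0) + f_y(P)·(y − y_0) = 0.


Tangent line at P: 13*x - 6*y + 51 = 0.

Step 1: f(-3, 2) = 0, so P lies on C.
Step 2: partial derivatives
  f_x(x, y) = 1 - 4*x, f_y(x, y) = -2*y - 2.
  f_x(P) = 13, f_y(P) = -6 (gradient nonzero, so P is smooth).
Step 3: tangent line at P: 13·(x − -3) + -6·(y − 2) = 0.
Expanding: 13*x - 6*y + 51 = 0.


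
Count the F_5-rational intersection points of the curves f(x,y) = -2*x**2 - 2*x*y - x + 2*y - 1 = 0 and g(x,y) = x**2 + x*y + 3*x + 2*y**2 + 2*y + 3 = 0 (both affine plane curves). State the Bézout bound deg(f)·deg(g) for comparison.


Common zeros: ∅; count = 0; Bézout bound = 4.

deg(f) = 2, deg(g) = 2, so Bézout bound = 4.
Scan x ∈ F_5. For each x, list the y ∈ F_5 with f(x, y) ≡ 0 and those with g(x, y) ≡ 0 (mod 5); the common zeros in that column are the intersection.
  x = 0: f ≡ 0 at y ∈ {3}; g ≡ 0 at y ∈ {2}; common: ∅.
  x = 1: f ≡ 0 at y ∈ ∅; g ≡ 0 at y ∈ ∅; common: ∅.
  x = 2: f ≡ 0 at y ∈ {2}; g ≡ 0 at y ∈ ∅; common: ∅.
  x = 3: f ≡ 0 at y ∈ {2}; g ≡ 0 at y ∈ ∅; common: ∅.
  x = 4: f ≡ 0 at y ∈ {3}; g ≡ 0 at y ∈ ∅; common: ∅.
Collecting: common zeros = ∅, so the count is 0.
Comparison with the Bézout bound: 0 ≤ 4 = deg(f)·deg(g), as expected for curves with no common component (the affine F_5-count falls short of the bound because intersections may lie at infinity, over extension fields, or carry multiplicity).


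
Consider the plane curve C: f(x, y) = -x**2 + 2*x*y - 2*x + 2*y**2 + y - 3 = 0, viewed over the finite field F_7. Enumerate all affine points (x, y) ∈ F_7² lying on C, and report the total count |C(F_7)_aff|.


Affine F_7-points: {(0, 1), (0, 2), (1, 3), (1, 6), (2, 2), (2, 6), (3, 3), (3, 4)}; count = 8.

For each of the 49 pairs (x, y) ∈ F_7², evaluate f(x, y) mod 7. Record the zeros.
  x = 0: [0↦4, 1↦0, 2↦0, 3↦4, 4↦5, 5↦3, 6↦5]  zeros at y ∈ {1, 2}
  x = 1: [0↦1, 1↦6, 2↦1, 3↦0, 4↦3, 5↦3, 6↦0]  zeros at y ∈ {3, 6}
  x = 2: [0↦3, 1↦3, 2↦0, 3↦1, 4↦6, 5↦1, 6↦0]  zeros at y ∈ {2, 6}
  x = 3: [0↦3, 1↦5, 2↦4, 3↦0, 4↦0, 5↦4, 6↦5]  zeros at y ∈ {3, 4}
  x = 4: [0↦1, 1↦5, 2↦6, 3↦4, 4↦6, 5↦5, 6↦1]  zeros at y ∈ ∅
  x = 5: [0↦4, 1↦3, 2↦6, 3↦6, 4↦3, 5↦4, 6↦2]  zeros at y ∈ ∅
  x = 6: [0↦5, 1↦6, 2↦4, 3↦6, 4↦5, 5↦1, 6↦1]  zeros at y ∈ ∅
Collecting zeros: affine points = {(0, 1), (0, 2), (1, 3), (1, 6), (2, 2), (2, 6), (3, 3), (3, 4)}.
Total count |C(F_7)_aff| = 8.


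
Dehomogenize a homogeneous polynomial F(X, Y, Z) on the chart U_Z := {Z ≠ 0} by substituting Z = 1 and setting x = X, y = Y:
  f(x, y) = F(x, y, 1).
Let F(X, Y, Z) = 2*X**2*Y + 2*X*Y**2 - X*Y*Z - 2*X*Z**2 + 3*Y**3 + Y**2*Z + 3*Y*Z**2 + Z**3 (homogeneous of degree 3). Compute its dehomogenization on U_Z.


f(x, y) = 2*x**2*y + 2*x*y**2 - x*y - 2*x + 3*y**3 + y**2 + 3*y + 1

On U_Z we set Z = 1. Each monomial c·X^i·Y^j·Z^k in F becomes c·x^i·y^j·1^k = c·x^i·y^j.
Substituting Z = 1: F(X, Y, 1) = 2*x**2*y + 2*x*y**2 - x*y - 2*x + 3*y**3 + y**2 + 3*y + 1.
Note: deg(f) ≤ deg(F) = 3; strict inequality happens when F is divisible by Z (lost terms).


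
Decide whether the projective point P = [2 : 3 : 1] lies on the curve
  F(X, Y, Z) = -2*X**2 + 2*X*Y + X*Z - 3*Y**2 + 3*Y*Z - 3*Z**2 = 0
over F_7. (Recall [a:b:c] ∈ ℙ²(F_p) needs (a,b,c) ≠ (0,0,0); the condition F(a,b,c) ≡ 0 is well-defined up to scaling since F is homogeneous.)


F(2,3,1) ≡ 6 (mod 7); P is NOT on the curve.

Evaluate F(2, 3, 1) term-by-term (mod 7).
  -2*X**2 ↦ -2·4·1·1 = -8
  2*X*Y ↦ 2·2·3·1 = 12
  X*Z ↦ 1·2·1·1 = 2
  -3*Y**2 ↦ -3·1·9·1 = -27
  3*Y*Z ↦ 3·1·3·1 = 9
  -3*Z**2 ↦ -3·1·1·1 = -3
Sum: F(2, 3, 1) = (-8) + (12) + (2) + (-27) + (9) + (-3) = -15.
Reducing mod 7: -15 ≡ 6 (mod 7).
Since F(a, b, c) ≡ 6 ≠ 0 (mod 7), P does NOT lie on the curve.


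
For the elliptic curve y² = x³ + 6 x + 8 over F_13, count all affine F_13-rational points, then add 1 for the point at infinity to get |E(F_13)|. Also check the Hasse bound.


Affine points = {(3, 1), (3, 12), (6, 0), (7, 4), (7, 9), (8, 3), (8, 10), (11, 1), (11, 12), (12, 1), (12, 12)}; affine count = 11; |E(F_13)| = 12.

Discriminant check: Δ ∝ 4a³ + 27b² = 4·6³ + 27·8² = 4·216 + 27·64 ≡ 5 (mod 13). Nonzero ⇒ E is nonsingular.
For each x ∈ F_13, compute rhs = x³ + 6·x + 8 mod 13, then count y ∈ F_13 with y² ≡ rhs.
  x = 0: rhs = 8, matching y values: none (0 points).
  x = 1: rhs = 2, matching y values: none (0 points).
  x = 2: rhs = 2, matching y values: none (0 points).
  x = 3: rhs = 1, matching y values: 1, 12 (2 points).
  x = 4: rhs = 5, matching y values: none (0 points).
  x = 5: rhs = 7, matching y values: none (0 points).
  x = 6: rhs = 0, matching y values: 0 (1 points).
  x = 7: rhs = 3, matching y values: 4, 9 (2 points).
  x = 8: rhs = 9, matching y values: 3, 10 (2 points).
  x = 9: rhs = 11, matching y values: none (0 points).
  x = 10: rhs = 2, matching y values: none (0 points).
  x = 11: rhs = 1, matching y values: 1, 12 (2 points).
  x = 12: rhs = 1, matching y values: 1, 12 (2 points).
Total affine count: 11.
Full point count |E(F_13)| = 11 + 1 = 12.
Hasse bound: |12 − (13+1)| = |-2| = 2 ≤ 2√13 ≈ 7.2111 ✓.


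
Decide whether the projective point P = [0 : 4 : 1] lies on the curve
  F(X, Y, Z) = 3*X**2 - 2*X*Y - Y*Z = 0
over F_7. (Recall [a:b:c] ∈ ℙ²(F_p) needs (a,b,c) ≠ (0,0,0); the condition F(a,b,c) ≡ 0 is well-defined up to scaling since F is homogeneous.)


F(0,4,1) ≡ 3 (mod 7); P is NOT on the curve.

Evaluate F(0, 4, 1) term-by-term (mod 7).
  3*X**2 ↦ 3·0·1·1 = 0
  -2*X*Y ↦ -2·0·4·1 = 0
  -Y*Z ↦ -1·1·4·1 = -4
Sum: F(0, 4, 1) = (0) + (0) + (-4) = -4.
Reducing mod 7: -4 ≡ 3 (mod 7).
Since F(a, b, c) ≡ 3 ≠ 0 (mod 7), P does NOT lie on the curve.


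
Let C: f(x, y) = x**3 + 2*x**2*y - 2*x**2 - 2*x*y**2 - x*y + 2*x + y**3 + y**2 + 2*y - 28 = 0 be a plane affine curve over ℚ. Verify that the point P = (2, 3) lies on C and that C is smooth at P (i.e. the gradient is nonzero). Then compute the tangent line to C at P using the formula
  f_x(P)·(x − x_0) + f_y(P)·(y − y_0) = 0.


Tangent line at P: 9*x + 17*y - 69 = 0.

Step 1: f(2, 3) = 0, so P lies on C.
Step 2: partial derivatives
  f_x(x, y) = 3*x**2 + 4*x*y - 4*x - 2*y**2 - y + 2, f_y(x, y) = 2*x**2 - 4*x*y - x + 3*y**2 + 2*y + 2.
  f_x(P) = 9, f_y(P) = 17 (gradient nonzero, so P is smooth).
Step 3: tangent line at P: 9·(x − 2) + 17·(y − 3) = 0.
Expanding: 9*x + 17*y - 69 = 0.


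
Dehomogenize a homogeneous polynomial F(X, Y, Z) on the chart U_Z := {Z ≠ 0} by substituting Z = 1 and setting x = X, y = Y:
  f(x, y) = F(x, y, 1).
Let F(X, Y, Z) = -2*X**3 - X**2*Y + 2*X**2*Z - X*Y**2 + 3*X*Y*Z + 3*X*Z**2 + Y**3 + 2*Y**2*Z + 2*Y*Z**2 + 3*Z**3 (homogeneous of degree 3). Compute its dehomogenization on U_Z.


f(x, y) = -2*x**3 - x**2*y + 2*x**2 - x*y**2 + 3*x*y + 3*x + y**3 + 2*y**2 + 2*y + 3

On U_Z we set Z = 1. Each monomial c·X^i·Y^j·Z^k in F becomes c·x^i·y^j·1^k = c·x^i·y^j.
Substituting Z = 1: F(X, Y, 1) = -2*x**3 - x**2*y + 2*x**2 - x*y**2 + 3*x*y + 3*x + y**3 + 2*y**2 + 2*y + 3.
Note: deg(f) ≤ deg(F) = 3; strict inequality happens when F is divisible by Z (lost terms).


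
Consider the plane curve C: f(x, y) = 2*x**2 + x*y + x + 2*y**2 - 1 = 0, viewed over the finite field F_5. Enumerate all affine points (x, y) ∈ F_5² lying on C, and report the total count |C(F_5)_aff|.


Affine F_5-points: {(1, 1), (3, 0), (3, 1), (4, 0), (4, 3)}; count = 5.

For each of the 25 pairs (x, y) ∈ F_5², evaluate f(x, y) mod 5. Record the zeros.
  x = 0: [0↦4, 1↦1, 2↦2, 3↦2, 4↦1]  zeros at y ∈ ∅
  x = 1: [0↦2, 1↦0, 2↦2, 3↦3, 4↦3]  zeros at y ∈ {1}
  x = 2: [0↦4, 1↦3, 2↦1, 3↦3, 4↦4]  zeros at y ∈ ∅
  x = 3: [0↦0, 1↦0, 2↦4, 3↦2, 4↦4]  zeros at y ∈ {0, 1}
  x = 4: [0↦0, 1↦1, 2↦1, 3↦0, 4↦3]  zeros at y ∈ {0, 3}
Collecting zeros: affine points = {(1, 1), (3, 0), (3, 1), (4, 0), (4, 3)}.
Total count |C(F_5)_aff| = 5.


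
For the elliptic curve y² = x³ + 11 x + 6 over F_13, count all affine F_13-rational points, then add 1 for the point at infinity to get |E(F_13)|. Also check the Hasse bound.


Affine points = {(2, 6), (2, 7), (3, 1), (3, 12), (4, 6), (4, 7), (5, 2), (5, 11), (7, 6), (7, 7)}; affine count = 10; |E(F_13)| = 11.

Discriminant check: Δ ∝ 4a³ + 27b² = 4·11³ + 27·6² = 4·1331 + 27·36 ≡ 4 (mod 13). Nonzero ⇒ E is nonsingular.
For each x ∈ F_13, compute rhs = x³ + 11·x + 6 mod 13, then count y ∈ F_13 with y² ≡ rhs.
  x = 0: rhs = 6, matching y values: none (0 points).
  x = 1: rhs = 5, matching y values: none (0 points).
  x = 2: rhs = 10, matching y values: 6, 7 (2 points).
  x = 3: rhs = 1, matching y values: 1, 12 (2 points).
  x = 4: rhs = 10, matching y values: 6, 7 (2 points).
  x = 5: rhs = 4, matching y values: 2, 11 (2 points).
  x = 6: rhs = 2, matching y values: none (0 points).
  x = 7: rhs = 10, matching y values: 6, 7 (2 points).
  x = 8: rhs = 8, matching y values: none (0 points).
  x = 9: rhs = 2, matching y values: none (0 points).
  x = 10: rhs = 11, matching y values: none (0 points).
  x = 11: rhs = 2, matching y values: none (0 points).
  x = 12: rhs = 7, matching y values: none (0 points).
Total affine count: 10.
Full point count |E(F_13)| = 10 + 1 = 11.
Hasse bound: |11 − (13+1)| = |-3| = 3 ≤ 2√13 ≈ 7.2111 ✓.


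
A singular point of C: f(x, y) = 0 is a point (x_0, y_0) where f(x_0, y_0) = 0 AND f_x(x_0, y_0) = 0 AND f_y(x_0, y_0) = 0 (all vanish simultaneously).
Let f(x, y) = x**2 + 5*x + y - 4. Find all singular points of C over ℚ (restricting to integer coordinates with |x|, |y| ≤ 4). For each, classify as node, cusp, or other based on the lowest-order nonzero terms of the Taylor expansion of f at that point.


No singular points in the scanned grid; C is smooth there.

Compute partial derivatives:
  f_x = 2*x + 5.
  f_y = 1.
f_y = 1 is a nonzero constant, so f_y never vanishes: no point (x, y) can satisfy f = f_x = f_y = 0. In particular no (x, y) ∈ {−4, ..., 4}² is singular; the curve is smooth.


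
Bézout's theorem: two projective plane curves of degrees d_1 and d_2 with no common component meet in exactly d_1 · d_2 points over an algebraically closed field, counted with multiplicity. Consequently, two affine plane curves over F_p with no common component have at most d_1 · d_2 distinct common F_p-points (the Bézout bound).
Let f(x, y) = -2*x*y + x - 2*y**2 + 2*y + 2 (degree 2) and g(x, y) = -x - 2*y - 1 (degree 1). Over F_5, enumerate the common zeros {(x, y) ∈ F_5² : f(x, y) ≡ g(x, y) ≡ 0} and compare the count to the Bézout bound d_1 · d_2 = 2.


Common zeros: {(2, 1), (3, 3)}; count = 2; Bézout bound = 2.

deg(f) = 2, deg(g) = 1, so Bézout bound = 2.
Scan x ∈ F_5. For each x, list the y ∈ F_5 with f(x, y) ≡ 0 and those with g(x, y) ≡ 0 (mod 5); the common zeros in that column are the intersection.
  x = 0: f ≡ 0 at y ∈ {3}; g ≡ 0 at y ∈ {2}; common: ∅.
  x = 1: f ≡ 0 at y ∈ {2, 3}; g ≡ 0 at y ∈ {4}; common: ∅.
  x = 2: f ≡ 0 at y ∈ {1, 3}; g ≡ 0 at y ∈ {1}; common: {1}.
  x = 3: f ≡ 0 at y ∈ {0, 3}; g ≡ 0 at y ∈ {3}; common: {3}.
  x = 4: f ≡ 0 at y ∈ {3, 4}; g ≡ 0 at y ∈ {0}; common: ∅.
Collecting: common zeros = {(2, 1), (3, 3)}, so the count is 2.
Comparison with the Bézout bound: 2 ≤ 2 = deg(f)·deg(g), as expected for curves with no common component (the bound is attained).


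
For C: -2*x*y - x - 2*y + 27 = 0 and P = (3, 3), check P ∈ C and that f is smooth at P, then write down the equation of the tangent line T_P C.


Tangent line at P: -7*x - 8*y + 45 = 0.

Step 1: f(3, 3) = 0, so P lies on C.
Step 2: partial derivatives
  f_x(x, y) = -2*y - 1, f_y(x, y) = -2*x - 2.
  f_x(P) = -7, f_y(P) = -8 (gradient nonzero, so P is smooth).
Step 3: tangent line at P: -7·(x − 3) + -8·(y − 3) = 0.
Expanding: -7*x - 8*y + 45 = 0.


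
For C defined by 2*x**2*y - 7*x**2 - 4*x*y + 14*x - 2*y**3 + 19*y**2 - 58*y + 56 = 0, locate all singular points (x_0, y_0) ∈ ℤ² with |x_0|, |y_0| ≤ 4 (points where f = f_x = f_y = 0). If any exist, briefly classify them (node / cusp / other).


Singular points: {(1, 3)}; classification: node.

Compute partial derivatives:
  f_x = 4*x*y - 14*x - 4*y + 14.
  f_y = 2*x**2 - 4*x - 6*y**2 + 38*y - 58.
Scan x_0 ∈ {−4, ..., 4}. For each x_0, f_y(x_0, y) is a polynomial in y; find its integer roots y ∈ {−4, ..., 4}, then test f_x and f at those candidates.
  x = -4: f_y(-4, y) = -6*y**2 + 38*y - 10; no integer root y with |y| ≤ 4.
  x = -3: f_y(-3, y) = -6*y**2 + 38*y - 28; no integer root y with |y| ≤ 4.
  x = -2: f_y(-2, y) = -6*y**2 + 38*y - 42; no integer root y with |y| ≤ 4.
  x = -1: f_y(-1, y) = -6*y**2 + 38*y - 52; vanishes at y ∈ {2}. (-1, 2): f_x = 12 ≠ 0.
  x = 0: f_y(0, y) = -6*y**2 + 38*y - 58; no integer root y with |y| ≤ 4.
  x = 1: f_y(1, y) = -6*y**2 + 38*y - 60; vanishes at y ∈ {3}. (1, 3): f_x = 0, f = 0 — SINGULAR.
  x = 2: f_y(2, y) = -6*y**2 + 38*y - 58; no integer root y with |y| ≤ 4.
  x = 3: f_y(3, y) = -6*y**2 + 38*y - 52; vanishes at y ∈ {2}. (3, 2): f_x = -12 ≠ 0.
  x = 4: f_y(4, y) = -6*y**2 + 38*y - 42; no integer root y with |y| ≤ 4.
Only singular point on the grid: (1, 3).
Classify: substitute x = 1 + u, y = 3 + v and expand: f = 2*u**2*v - u**2 - 2*v**3 + v**2.
No constant or linear terms (consistent with a singular point). Quadratic part: -u**2 + v**2. Cubic part: 2*u**2*v - 2*v**3.
The quadratic part v**2 - u**2 = (v − u)(v + u) splits into two distinct linear factors, so there are two distinct tangent lines y − 3 = ±(x − 1) — this is a node (ordinary double point).
Classification: node.
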